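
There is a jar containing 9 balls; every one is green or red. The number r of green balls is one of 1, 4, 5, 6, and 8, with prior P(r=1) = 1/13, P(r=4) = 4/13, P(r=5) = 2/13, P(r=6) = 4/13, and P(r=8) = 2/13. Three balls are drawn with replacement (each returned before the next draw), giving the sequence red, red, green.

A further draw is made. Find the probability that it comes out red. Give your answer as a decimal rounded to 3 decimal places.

The likelihood of the observed sequence under each hypothesis: P(data | r = 1) = (8/9)(8/9)(1/9) = 0.087791; P(data | r = 4) = (5/9)(5/9)(4/9) = 0.13717; P(data | r = 5) = (4/9)(4/9)(5/9) = 0.10974; P(data | r = 6) = (3/9)(3/9)(6/9) = 0.074074; P(data | r = 8) = (1/9)(1/9)(8/9) = 0.010974.
Multiplying each by its prior: 1/13 · 0.087791 = 0.0067532, 4/13 · 0.13717 = 0.042207, 2/13 · 0.10974 = 0.016883, 4/13 · 0.074074 = 0.022792, 2/13 · 0.010974 = 0.0016883; these sum to 0.090324.
The posterior is then P(r = 1 | data) = 0.074766, P(r = 4 | data) = 0.46729, P(r = 5 | data) = 0.18692, P(r = 6 | data) = 0.25234, P(r = 8 | data) = 0.018692.
So P(red next | data) = Σ P(red next | H) P(H | data) = (8/9)(0.074766) + (5/9)(0.46729) + (4/9)(0.18692) + (1/3)(0.25234) + (1/9)(0.018692) = 0.49533.

0.495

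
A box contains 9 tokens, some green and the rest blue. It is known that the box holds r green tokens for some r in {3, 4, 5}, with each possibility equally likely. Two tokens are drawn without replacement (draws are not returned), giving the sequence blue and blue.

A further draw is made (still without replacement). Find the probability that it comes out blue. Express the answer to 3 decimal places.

0.470

For each hypothesis, P(data | H) works out to: P(data | r = 3) = (6/9)(5/8) = 5/12; P(data | r = 4) = (5/9)(4/8) = 5/18; P(data | r = 5) = (4/9)(3/8) = 1/6.
Weighting by the prior gives 1/3 · 5/12 = 5/36, 1/3 · 5/18 = 5/54, 1/3 · 1/6 = 1/18; these sum to 31/108.
The posterior is then P(r = 3 | data) = 15/31, P(r = 4 | data) = 10/31, P(r = 5 | data) = 6/31.
So P(blue next | data) = Σ P(blue next | H) P(H | data) = (4/7)(15/31) + (3/7)(10/31) + (2/7)(6/31) = 102/217.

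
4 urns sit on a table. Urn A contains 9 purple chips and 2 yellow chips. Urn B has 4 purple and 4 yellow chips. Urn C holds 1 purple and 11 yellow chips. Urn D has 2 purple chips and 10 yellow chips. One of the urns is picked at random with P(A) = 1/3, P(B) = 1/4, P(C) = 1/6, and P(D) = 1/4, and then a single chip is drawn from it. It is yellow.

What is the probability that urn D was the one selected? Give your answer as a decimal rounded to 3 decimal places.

0.381

For each hypothesis, P(data | H) works out to: P(data | urn A) = (2/11) = 2/11; P(data | urn B) = (4/8) = 1/2; P(data | urn C) = (11/12) = 11/12; P(data | urn D) = (10/12) = 5/6.
The prior-weighted likelihoods are 1/3 · 2/11 = 2/33, 1/4 · 1/2 = 1/8, 1/6 · 11/12 = 11/72, 1/4 · 5/6 = 5/24; these sum to 433/792.
Hence P(urn D | data) = (5/24) / (433/792) = 165/433.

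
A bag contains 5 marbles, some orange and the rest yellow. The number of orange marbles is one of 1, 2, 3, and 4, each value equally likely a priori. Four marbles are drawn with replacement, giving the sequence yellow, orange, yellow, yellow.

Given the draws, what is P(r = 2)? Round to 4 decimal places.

0.3699

For each hypothesis, P(data | H) works out to: P(data | r = 1) = (4/5)(1/5)(4/5)(4/5) = 0.1024; P(data | r = 2) = (3/5)(2/5)(3/5)(3/5) = 0.0864; P(data | r = 3) = (2/5)(3/5)(2/5)(2/5) = 0.0384; P(data | r = 4) = (1/5)(4/5)(1/5)(1/5) = 0.0064.
Weighting by the prior gives 1/4 · 0.1024 = 0.0256, 1/4 · 0.0864 = 0.0216, 1/4 · 0.0384 = 0.0096, 1/4 · 0.0064 = 0.0016; with total 0.0584.
So P(r = 2 | data) = (0.0216) / (0.0584) = 0.36986.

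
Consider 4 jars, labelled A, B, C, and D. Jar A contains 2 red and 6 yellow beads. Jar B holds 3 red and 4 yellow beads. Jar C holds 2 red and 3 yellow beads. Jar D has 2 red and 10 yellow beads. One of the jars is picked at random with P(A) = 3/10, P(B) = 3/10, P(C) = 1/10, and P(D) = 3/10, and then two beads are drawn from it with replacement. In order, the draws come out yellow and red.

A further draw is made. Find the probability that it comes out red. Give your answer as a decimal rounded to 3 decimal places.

The likelihood of the observed sequence under each hypothesis: P(data | jar A) = (6/8)(2/8) = 0.1875; P(data | jar B) = (4/7)(3/7) = 0.2449; P(data | jar C) = (3/5)(2/5) = 0.24; P(data | jar D) = (10/12)(2/12) = 0.13889.
The prior-weighted likelihoods are 3/10 · 0.1875 = 0.05625, 3/10 · 0.2449 = 0.073469, 1/10 · 0.24 = 0.024, 3/10 · 0.13889 = 0.041667; with total 0.19539.
Normalising, the posterior is P(jar A | data) = 0.28789, P(jar B | data) = 0.37602, P(jar C | data) = 0.12283, P(jar D | data) = 0.21325.
Averaging over the posterior, P(red next | data) = (1/4)(0.28789) + (3/7)(0.37602) + (2/5)(0.12283) + (1/6)(0.21325) = 0.3178.

0.318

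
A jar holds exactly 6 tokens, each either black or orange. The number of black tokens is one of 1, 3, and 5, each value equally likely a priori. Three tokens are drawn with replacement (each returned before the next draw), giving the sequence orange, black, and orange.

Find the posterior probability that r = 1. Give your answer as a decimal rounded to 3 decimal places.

0.439

For each hypothesis, P(data | H) works out to: P(data | r = 1) = (5/6)(1/6)(5/6) = 25/216; P(data | r = 3) = (3/6)(3/6)(3/6) = 1/8; P(data | r = 5) = (1/6)(5/6)(1/6) = 5/216.
The prior-weighted likelihoods are 1/3 · 25/216 = 25/648, 1/3 · 1/8 = 1/24, 1/3 · 5/216 = 5/648; summing to 19/216.
Hence P(r = 1 | data) = (25/648) / (19/216) = 25/57.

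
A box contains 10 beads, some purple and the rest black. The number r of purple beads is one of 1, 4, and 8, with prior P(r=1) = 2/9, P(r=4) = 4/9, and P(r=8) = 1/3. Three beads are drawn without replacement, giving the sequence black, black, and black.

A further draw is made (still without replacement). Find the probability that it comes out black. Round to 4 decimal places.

Under each hypothesis, the probability of the observed sequence is: P(data | r = 1) = (9/10)(8/9)(7/8) = 7/10; P(data | r = 4) = (6/10)(5/9)(4/8) = 1/6; P(data | r = 8) = (2/10)(1/9)(0/8) = 0.
Weighting by the prior gives 2/9 · 7/10 = 7/45, 4/9 · 1/6 = 2/27, 1/3 · 0 = 0; with total 31/135.
Dividing through by the total gives posterior P(r = 1 | data) = 21/31, P(r = 4 | data) = 10/31, P(r = 8 | data) = 0.
Averaging over the posterior, P(black next | data) = (6/7)(21/31) + (3/7)(10/31) = 156/217.

0.7189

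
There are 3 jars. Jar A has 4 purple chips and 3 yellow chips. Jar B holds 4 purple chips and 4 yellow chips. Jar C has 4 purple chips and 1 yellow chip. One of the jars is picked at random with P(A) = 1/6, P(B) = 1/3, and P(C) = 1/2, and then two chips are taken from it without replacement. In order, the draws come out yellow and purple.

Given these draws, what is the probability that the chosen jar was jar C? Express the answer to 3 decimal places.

Compute the likelihood of the observed sequence for each case: P(data | jar A) = (3/7)(4/6) = 2/7; P(data | jar B) = (4/8)(4/7) = 2/7; P(data | jar C) = (1/5)(4/4) = 1/5.
Multiplying each by its prior: 1/6 · 2/7 = 1/21, 1/3 · 2/7 = 2/21, 1/2 · 1/5 = 1/10; these sum to 17/70.
So P(jar C | data) = (1/10) / (17/70) = 7/17.

0.412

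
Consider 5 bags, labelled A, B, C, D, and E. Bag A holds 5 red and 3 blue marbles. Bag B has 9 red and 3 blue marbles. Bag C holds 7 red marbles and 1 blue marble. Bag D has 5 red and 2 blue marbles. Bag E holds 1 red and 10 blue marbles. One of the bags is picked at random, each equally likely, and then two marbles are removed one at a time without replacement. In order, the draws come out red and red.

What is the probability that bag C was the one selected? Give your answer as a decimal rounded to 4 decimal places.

0.3523

Compute the likelihood of the observed sequence for each case: P(data | bag A) = (5/8)(4/7) = 5/14; P(data | bag B) = (9/12)(8/11) = 6/11; P(data | bag C) = (7/8)(6/7) = 3/4; P(data | bag D) = (5/7)(4/6) = 10/21; P(data | bag E) = (1/11)(0/10) = 0.
Multiplying each by its prior: 1/5 · 5/14 = 1/14, 1/5 · 6/11 = 6/55, 1/5 · 3/4 = 3/20, 1/5 · 10/21 = 2/21, 1/5 · 0 = 0; summing to 281/660.
Therefore the posterior P(bag C | data) = (3/20) / (281/660) = 99/281.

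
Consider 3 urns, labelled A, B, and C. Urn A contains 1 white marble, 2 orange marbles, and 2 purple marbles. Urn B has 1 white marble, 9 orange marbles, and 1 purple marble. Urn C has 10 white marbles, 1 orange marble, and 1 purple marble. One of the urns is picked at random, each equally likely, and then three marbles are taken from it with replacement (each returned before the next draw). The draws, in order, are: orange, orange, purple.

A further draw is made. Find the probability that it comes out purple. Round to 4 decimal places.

0.2486

Under each hypothesis, the probability of the observed sequence is: P(data | urn A) = (2/5)(2/5)(2/5) = 0.064; P(data | urn B) = (9/11)(9/11)(1/11) = 0.060856; P(data | urn C) = (1/12)(1/12)(1/12) = 0.0005787.
Multiplying each by its prior: 1/3 · 0.064 = 0.021333, 1/3 · 0.060856 = 0.020285, 1/3 · 0.0005787 = 0.0001929; summing to 0.041812.
Normalising, the posterior is P(urn A | data) = 0.51022, P(urn B | data) = 0.48516, P(urn C | data) = 0.0046136.
The predictive probability is P(purple next | data) = (2/5)(0.51022) + (1/11)(0.48516) + (1/12)(0.0046136) = 0.24858.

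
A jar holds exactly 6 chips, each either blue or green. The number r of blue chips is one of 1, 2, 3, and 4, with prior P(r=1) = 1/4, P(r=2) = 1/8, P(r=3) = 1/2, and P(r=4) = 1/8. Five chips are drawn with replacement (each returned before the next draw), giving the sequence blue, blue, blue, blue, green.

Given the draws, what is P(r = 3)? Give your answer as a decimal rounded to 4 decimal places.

0.6239

For each hypothesis, P(data | H) works out to: P(data | r = 1) = (1/6)(1/6)(1/6)(1/6)(5/6) = 0.000643; P(data | r = 2) = (2/6)(2/6)(2/6)(2/6)(4/6) = 0.0082305; P(data | r = 3) = (3/6)(3/6)(3/6)(3/6)(3/6) = 0.03125; P(data | r = 4) = (4/6)(4/6)(4/6)(4/6)(2/6) = 0.065844.
Weighting by the prior gives 1/4 · 0.000643 = 0.00016075, 1/8 · 0.0082305 = 0.0010288, 1/2 · 0.03125 = 0.015625, 1/8 · 0.065844 = 0.0082305; these sum to 0.025045.
By Bayes' rule, P(r = 3 | data) = (0.015625) / (0.025045) = 0.62388.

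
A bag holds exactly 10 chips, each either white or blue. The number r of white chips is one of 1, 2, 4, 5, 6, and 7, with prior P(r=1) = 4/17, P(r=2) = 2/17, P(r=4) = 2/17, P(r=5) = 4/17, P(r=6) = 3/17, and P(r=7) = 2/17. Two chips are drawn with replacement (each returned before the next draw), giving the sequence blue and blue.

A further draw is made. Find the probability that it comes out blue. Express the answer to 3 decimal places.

0.742

Compute the likelihood of the observed sequence for each case: P(data | r = 1) = (9/10)(9/10) = 81/100; P(data | r = 2) = (8/10)(8/10) = 16/25; P(data | r = 4) = (6/10)(6/10) = 9/25; P(data | r = 5) = (5/10)(5/10) = 1/4; P(data | r = 6) = (4/10)(4/10) = 4/25; P(data | r = 7) = (3/10)(3/10) = 9/100.
Weighting by the prior gives 4/17 · 81/100 = 81/425, 2/17 · 16/25 = 32/425, 2/17 · 9/25 = 18/425, 4/17 · 1/4 = 1/17, 3/17 · 4/25 = 12/425, 2/17 · 9/100 = 9/850; these sum to 69/170.
The posterior is then P(r = 1 | data) = 0.46957, P(r = 2 | data) = 0.18551, P(r = 4 | data) = 0.10435, P(r = 5 | data) = 0.14493, P(r = 6 | data) = 0.069565, P(r = 7 | data) = 0.026087.
Averaging over the posterior, P(blue next | data) = (9/10)(0.46957) + (4/5)(0.18551) + (3/5)(0.10435) + (1/2)(0.14493) + (2/5)(0.069565) + (3/10)(0.026087) = 0.74174.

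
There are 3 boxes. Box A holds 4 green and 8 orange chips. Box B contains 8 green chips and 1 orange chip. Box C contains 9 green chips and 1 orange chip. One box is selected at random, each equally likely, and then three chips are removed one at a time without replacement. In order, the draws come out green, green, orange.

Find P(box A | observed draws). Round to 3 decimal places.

Compute the likelihood of the observed sequence for each case: P(data | box A) = (4/12)(3/11)(8/10) = 0.072727; P(data | box B) = (8/9)(7/8)(1/7) = 0.11111; P(data | box C) = (9/10)(8/9)(1/8) = 0.1.
Multiplying each by its prior: 1/3 · 0.072727 = 0.024242, 1/3 · 0.11111 = 0.037037, 1/3 · 0.1 = 0.033333; with total 0.094613.
So P(box A | data) = (0.024242) / (0.094613) = 0.25623.

0.256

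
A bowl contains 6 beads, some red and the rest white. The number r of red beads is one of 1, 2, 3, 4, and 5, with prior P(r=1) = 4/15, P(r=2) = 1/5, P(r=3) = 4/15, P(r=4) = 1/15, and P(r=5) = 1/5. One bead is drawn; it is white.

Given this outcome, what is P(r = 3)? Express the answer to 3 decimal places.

Under each hypothesis, the probability of this draw is: P(data | r = 1) = (5/6) = 5/6; P(data | r = 2) = (4/6) = 2/3; P(data | r = 3) = (3/6) = 1/2; P(data | r = 4) = (2/6) = 1/3; P(data | r = 5) = (1/6) = 1/6.
Multiplying each by its prior: 4/15 · 5/6 = 2/9, 1/5 · 2/3 = 2/15, 4/15 · 1/2 = 2/15, 1/15 · 1/3 = 1/45, 1/5 · 1/6 = 1/30; these sum to 49/90.
By Bayes' rule, P(r = 3 | data) = (2/15) / (49/90) = 12/49.

0.245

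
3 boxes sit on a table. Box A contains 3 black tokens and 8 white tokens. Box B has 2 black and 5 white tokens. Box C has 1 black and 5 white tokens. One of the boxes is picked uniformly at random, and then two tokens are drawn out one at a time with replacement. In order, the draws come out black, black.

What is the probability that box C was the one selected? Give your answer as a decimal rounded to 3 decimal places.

The likelihood of the observed sequence under each hypothesis: P(data | box A) = (3/11)(3/11) = 0.07438; P(data | box B) = (2/7)(2/7) = 0.081633; P(data | box C) = (1/6)(1/6) = 0.027778.
Multiplying each by its prior: 1/3 · 0.07438 = 0.024793, 1/3 · 0.081633 = 0.027211, 1/3 · 0.027778 = 0.0092593; summing to 0.061264.
By Bayes' rule, P(box C | data) = (0.0092593) / (0.061264) = 0.15114.

0.151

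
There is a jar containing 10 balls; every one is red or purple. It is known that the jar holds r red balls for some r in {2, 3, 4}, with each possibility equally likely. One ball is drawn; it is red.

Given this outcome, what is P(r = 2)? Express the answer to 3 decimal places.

Under each hypothesis, the probability of this draw is: P(data | r = 2) = (2/10) = 1/5; P(data | r = 3) = (3/10) = 3/10; P(data | r = 4) = (4/10) = 2/5.
Weighting by the prior gives 1/3 · 1/5 = 1/15, 1/3 · 3/10 = 1/10, 1/3 · 2/5 = 2/15; with total 3/10.
Hence P(r = 2 | data) = (1/15) / (3/10) = 2/9.

0.222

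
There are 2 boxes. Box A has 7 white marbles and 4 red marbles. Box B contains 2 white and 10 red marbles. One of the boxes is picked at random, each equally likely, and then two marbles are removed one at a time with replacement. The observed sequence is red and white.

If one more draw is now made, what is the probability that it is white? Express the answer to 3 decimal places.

0.460

Compute the likelihood of the observed sequence for each case: P(data | box A) = (4/11)(7/11) = 0.2314; P(data | box B) = (10/12)(2/12) = 0.13889.
Multiplying each by its prior: 1/2 · 0.2314 = 0.1157, 1/2 · 0.13889 = 0.069444; summing to 0.18515.
Normalising, the posterior is P(box A | data) = 0.62492, P(box B | data) = 0.37508.
The predictive probability is P(white next | data) = (7/11)(0.62492) + (1/6)(0.37508) = 0.46019.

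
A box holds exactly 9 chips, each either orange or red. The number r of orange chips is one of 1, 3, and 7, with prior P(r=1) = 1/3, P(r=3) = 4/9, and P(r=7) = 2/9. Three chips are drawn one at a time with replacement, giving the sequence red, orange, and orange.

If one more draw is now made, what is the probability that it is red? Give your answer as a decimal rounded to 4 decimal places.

Compute the likelihood of the observed sequence for each case: P(data | r = 1) = (8/9)(1/9)(1/9) = 0.010974; P(data | r = 3) = (6/9)(3/9)(3/9) = 0.074074; P(data | r = 7) = (2/9)(7/9)(7/9) = 0.13443.
Multiplying each by its prior: 1/3 · 0.010974 = 0.003658, 4/9 · 0.074074 = 0.032922, 2/9 · 0.13443 = 0.029873; with total 0.066453.
Dividing through by the total gives posterior P(r = 1 | data) = 0.055046, P(r = 3 | data) = 0.49541, P(r = 7 | data) = 0.44954.
Averaging over the posterior, P(red next | data) = (8/9)(0.055046) + (2/3)(0.49541) + (2/9)(0.44954) = 0.4791.

0.4791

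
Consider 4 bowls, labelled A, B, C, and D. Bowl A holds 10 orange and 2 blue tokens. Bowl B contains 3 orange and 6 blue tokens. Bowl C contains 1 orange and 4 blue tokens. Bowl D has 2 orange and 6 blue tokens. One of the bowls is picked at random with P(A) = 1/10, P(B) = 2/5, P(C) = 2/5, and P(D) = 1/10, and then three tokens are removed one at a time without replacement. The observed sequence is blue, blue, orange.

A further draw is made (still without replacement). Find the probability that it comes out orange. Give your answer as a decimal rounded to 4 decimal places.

For each hypothesis, P(data | H) works out to: P(data | bowl A) = (2/12)(1/11)(10/10) = 0.015152; P(data | bowl B) = (6/9)(5/8)(3/7) = 0.17857; P(data | bowl C) = (4/5)(3/4)(1/3) = 0.2; P(data | bowl D) = (6/8)(5/7)(2/6) = 0.17857.
Weighting by the prior gives 1/10 · 0.015152 = 0.0015152, 2/5 · 0.17857 = 0.071429, 2/5 · 0.2 = 0.08, 1/10 · 0.17857 = 0.017857; these sum to 0.1708.
Dividing through by the total gives posterior P(bowl A | data) = 0.0088709, P(bowl B | data) = 0.4182, P(bowl C | data) = 0.46838, P(bowl D | data) = 0.10455.
Averaging over the posterior, P(orange next | data) = (1)(0.0088709) + (1/3)(0.4182) + (0)(0.46838) + (1/5)(0.10455) = 0.16918.

0.1692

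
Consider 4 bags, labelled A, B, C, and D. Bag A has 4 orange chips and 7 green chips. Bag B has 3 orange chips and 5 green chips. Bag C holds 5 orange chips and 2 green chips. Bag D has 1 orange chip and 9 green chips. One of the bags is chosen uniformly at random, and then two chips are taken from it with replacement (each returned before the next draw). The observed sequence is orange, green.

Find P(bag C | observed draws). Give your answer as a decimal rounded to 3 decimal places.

Compute the likelihood of the observed sequence for each case: P(data | bag A) = (4/11)(7/11) = 0.2314; P(data | bag B) = (3/8)(5/8) = 0.23438; P(data | bag C) = (5/7)(2/7) = 0.20408; P(data | bag D) = (1/10)(9/10) = 0.09.
The prior-weighted likelihoods are 1/4 · 0.2314 = 0.057851, 1/4 · 0.23438 = 0.058594, 1/4 · 0.20408 = 0.05102, 1/4 · 0.09 = 0.0225; summing to 0.18997.
So P(bag C | data) = (0.05102) / (0.18997) = 0.26858.

0.269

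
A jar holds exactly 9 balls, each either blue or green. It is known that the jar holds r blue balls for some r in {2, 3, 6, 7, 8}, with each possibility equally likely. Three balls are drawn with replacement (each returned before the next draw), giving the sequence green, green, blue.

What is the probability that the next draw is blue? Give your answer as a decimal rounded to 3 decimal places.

Compute the likelihood of the observed sequence for each case: P(data | r = 2) = (7/9)(7/9)(2/9) = 0.13443; P(data | r = 3) = (6/9)(6/9)(3/9) = 0.14815; P(data | r = 6) = (3/9)(3/9)(6/9) = 0.074074; P(data | r = 7) = (2/9)(2/9)(7/9) = 0.038409; P(data | r = 8) = (1/9)(1/9)(8/9) = 0.010974.
The prior-weighted likelihoods are 1/5 · 0.13443 = 0.026886, 1/5 · 0.14815 = 0.02963, 1/5 · 0.074074 = 0.014815, 1/5 · 0.038409 = 0.0076818, 1/5 · 0.010974 = 0.0021948; these sum to 0.081207.
The posterior is then P(r = 2 | data) = 0.33108, P(r = 3 | data) = 0.36486, P(r = 6 | data) = 0.18243, P(r = 7 | data) = 0.094595, P(r = 8 | data) = 0.027027.
So P(blue next | data) = Σ P(blue next | H) P(H | data) = (2/9)(0.33108) + (1/3)(0.36486) + (2/3)(0.18243) + (7/9)(0.094595) + (8/9)(0.027027) = 0.41441.

0.414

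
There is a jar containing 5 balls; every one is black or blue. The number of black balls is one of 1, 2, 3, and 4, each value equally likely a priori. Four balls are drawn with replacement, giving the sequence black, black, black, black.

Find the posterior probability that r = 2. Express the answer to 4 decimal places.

For each hypothesis, P(data | H) works out to: P(data | r = 1) = (1/5)(1/5)(1/5)(1/5) = 0.0016; P(data | r = 2) = (2/5)(2/5)(2/5)(2/5) = 0.0256; P(data | r = 3) = (3/5)(3/5)(3/5)(3/5) = 0.1296; P(data | r = 4) = (4/5)(4/5)(4/5)(4/5) = 0.4096.
Multiplying each by its prior: 1/4 · 0.0016 = 0.0004, 1/4 · 0.0256 = 0.0064, 1/4 · 0.1296 = 0.0324, 1/4 · 0.4096 = 0.1024; summing to 0.1416.
Hence P(r = 2 | data) = (0.0064) / (0.1416) = 0.045198.

0.0452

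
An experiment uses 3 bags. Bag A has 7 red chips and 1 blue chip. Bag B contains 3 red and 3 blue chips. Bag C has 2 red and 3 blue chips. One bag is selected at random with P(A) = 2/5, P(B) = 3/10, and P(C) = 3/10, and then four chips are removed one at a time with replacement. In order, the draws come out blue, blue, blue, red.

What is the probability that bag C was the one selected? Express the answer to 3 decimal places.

The likelihood of the observed sequence under each hypothesis: P(data | bag A) = (1/8)(1/8)(1/8)(7/8) = 0.001709; P(data | bag B) = (3/6)(3/6)(3/6)(3/6) = 0.0625; P(data | bag C) = (3/5)(3/5)(3/5)(2/5) = 0.0864.
The prior-weighted likelihoods are 2/5 · 0.001709 = 0.00068359, 3/10 · 0.0625 = 0.01875, 3/10 · 0.0864 = 0.02592; these sum to 0.045354.
So P(bag C | data) = (0.02592) / (0.045354) = 0.57151.

0.572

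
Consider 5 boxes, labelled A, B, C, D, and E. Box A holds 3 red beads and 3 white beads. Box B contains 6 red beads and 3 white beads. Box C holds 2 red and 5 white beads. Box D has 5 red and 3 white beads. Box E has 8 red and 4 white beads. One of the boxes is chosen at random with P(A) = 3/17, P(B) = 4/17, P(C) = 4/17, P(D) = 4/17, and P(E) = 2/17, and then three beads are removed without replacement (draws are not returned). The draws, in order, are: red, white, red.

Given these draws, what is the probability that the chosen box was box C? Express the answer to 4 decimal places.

0.0791

Compute the likelihood of the observed sequence for each case: P(data | box A) = (3/6)(3/5)(2/4) = 0.15; P(data | box B) = (6/9)(3/8)(5/7) = 0.17857; P(data | box C) = (2/7)(5/6)(1/5) = 0.047619; P(data | box D) = (5/8)(3/7)(4/6) = 0.17857; P(data | box E) = (8/12)(4/11)(7/10) = 0.1697.
Multiplying each by its prior: 3/17 · 0.15 = 0.026471, 4/17 · 0.17857 = 0.042017, 4/17 · 0.047619 = 0.011204, 4/17 · 0.17857 = 0.042017, 2/17 · 0.1697 = 0.019964; summing to 0.14167.
Therefore the posterior P(box C | data) = (0.011204) / (0.14167) = 0.079087.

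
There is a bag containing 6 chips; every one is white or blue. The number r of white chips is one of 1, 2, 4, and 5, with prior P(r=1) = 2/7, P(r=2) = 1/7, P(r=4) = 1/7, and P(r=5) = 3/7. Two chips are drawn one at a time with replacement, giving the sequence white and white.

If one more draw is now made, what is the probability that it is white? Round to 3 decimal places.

For each hypothesis, P(data | H) works out to: P(data | r = 1) = (1/6)(1/6) = 1/36; P(data | r = 2) = (2/6)(2/6) = 1/9; P(data | r = 4) = (4/6)(4/6) = 4/9; P(data | r = 5) = (5/6)(5/6) = 25/36.
The prior-weighted likelihoods are 2/7 · 1/36 = 1/126, 1/7 · 1/9 = 1/63, 1/7 · 4/9 = 4/63, 3/7 · 25/36 = 25/84; summing to 97/252.
Normalising, the posterior is P(r = 1 | data) = 2/97, P(r = 2 | data) = 4/97, P(r = 4 | data) = 16/97, P(r = 5 | data) = 75/97.
So P(white next | data) = Σ P(white next | H) P(H | data) = (1/6)(2/97) + (1/3)(4/97) + (2/3)(16/97) + (5/6)(75/97) = 449/582.

0.771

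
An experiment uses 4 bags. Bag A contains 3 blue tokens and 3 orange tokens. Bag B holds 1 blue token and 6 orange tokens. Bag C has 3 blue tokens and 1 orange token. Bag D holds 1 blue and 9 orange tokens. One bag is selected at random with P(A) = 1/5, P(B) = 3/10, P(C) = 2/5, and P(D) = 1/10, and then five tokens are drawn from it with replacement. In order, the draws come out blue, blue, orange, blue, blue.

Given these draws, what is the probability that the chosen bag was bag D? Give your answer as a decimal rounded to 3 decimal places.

Compute the likelihood of the observed sequence for each case: P(data | bag A) = (3/6)(3/6)(3/6)(3/6)(3/6) = 0.03125; P(data | bag B) = (1/7)(1/7)(6/7)(1/7)(1/7) = 0.00035699; P(data | bag C) = (3/4)(3/4)(1/4)(3/4)(3/4) = 0.079102; P(data | bag D) = (1/10)(1/10)(9/10)(1/10)(1/10) = 9e-05.
The prior-weighted likelihoods are 1/5 · 0.03125 = 0.00625, 3/10 · 0.00035699 = 0.0001071, 2/5 · 0.079102 = 0.031641, 1/10 · 9e-05 = 9e-06; these sum to 0.038007.
So P(bag D | data) = (9e-06) / (0.038007) = 0.0002368.

0.000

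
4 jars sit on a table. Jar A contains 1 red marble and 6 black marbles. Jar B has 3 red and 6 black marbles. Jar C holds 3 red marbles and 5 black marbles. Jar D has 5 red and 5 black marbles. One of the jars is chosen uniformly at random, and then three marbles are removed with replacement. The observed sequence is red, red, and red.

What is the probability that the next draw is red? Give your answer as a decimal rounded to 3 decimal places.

For each hypothesis, P(data | H) works out to: P(data | jar A) = (1/7)(1/7)(1/7) = 0.0029155; P(data | jar B) = (3/9)(3/9)(3/9) = 0.037037; P(data | jar C) = (3/8)(3/8)(3/8) = 0.052734; P(data | jar D) = (5/10)(5/10)(5/10) = 0.125.
Weighting by the prior gives 1/4 · 0.0029155 = 0.00072886, 1/4 · 0.037037 = 0.0092593, 1/4 · 0.052734 = 0.013184, 1/4 · 0.125 = 0.03125; these sum to 0.054422.
The posterior is then P(jar A | data) = 0.013393, P(jar B | data) = 0.17014, P(jar C | data) = 0.24225, P(jar D | data) = 0.57422.
Averaging over the posterior, P(red next | data) = (1/7)(0.013393) + (1/3)(0.17014) + (3/8)(0.24225) + (1/2)(0.57422) = 0.43658.

0.437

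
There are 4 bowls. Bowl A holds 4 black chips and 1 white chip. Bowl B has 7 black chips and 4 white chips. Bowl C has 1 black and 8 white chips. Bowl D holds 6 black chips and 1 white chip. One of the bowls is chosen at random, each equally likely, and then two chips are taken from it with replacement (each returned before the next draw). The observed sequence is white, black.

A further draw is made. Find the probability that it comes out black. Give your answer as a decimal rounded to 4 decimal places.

The likelihood of the observed sequence under each hypothesis: P(data | bowl A) = (1/5)(4/5) = 0.16; P(data | bowl B) = (4/11)(7/11) = 0.2314; P(data | bowl C) = (8/9)(1/9) = 0.098765; P(data | bowl D) = (1/7)(6/7) = 0.12245.
The prior-weighted likelihoods are 1/4 · 0.16 = 0.04, 1/4 · 0.2314 = 0.057851, 1/4 · 0.098765 = 0.024691, 1/4 · 0.12245 = 0.030612; these sum to 0.15315.
Normalising, the posterior is P(bowl A | data) = 0.26117, P(bowl B | data) = 0.37773, P(bowl C | data) = 0.16122, P(bowl D | data) = 0.19988.
The predictive probability is P(black next | data) = (4/5)(0.26117) + (7/11)(0.37773) + (1/9)(0.16122) + (6/7)(0.19988) = 0.63855.

0.6385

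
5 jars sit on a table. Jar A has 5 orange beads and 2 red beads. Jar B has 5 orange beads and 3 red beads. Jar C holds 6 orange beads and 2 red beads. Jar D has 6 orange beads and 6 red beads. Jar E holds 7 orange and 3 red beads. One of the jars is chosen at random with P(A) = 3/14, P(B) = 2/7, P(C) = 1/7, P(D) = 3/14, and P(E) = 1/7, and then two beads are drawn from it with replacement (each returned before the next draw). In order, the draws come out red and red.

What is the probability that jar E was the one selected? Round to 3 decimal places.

Under each hypothesis, the probability of the observed sequence is: P(data | jar A) = (2/7)(2/7) = 0.081633; P(data | jar B) = (3/8)(3/8) = 0.14062; P(data | jar C) = (2/8)(2/8) = 0.0625; P(data | jar D) = (6/12)(6/12) = 0.25; P(data | jar E) = (3/10)(3/10) = 0.09.
The prior-weighted likelihoods are 3/14 · 0.081633 = 0.017493, 2/7 · 0.14062 = 0.040179, 1/7 · 0.0625 = 0.0089286, 3/14 · 0.25 = 0.053571, 1/7 · 0.09 = 0.012857; these sum to 0.13303.
Therefore the posterior P(jar E | data) = (0.012857) / (0.13303) = 0.09665.

0.097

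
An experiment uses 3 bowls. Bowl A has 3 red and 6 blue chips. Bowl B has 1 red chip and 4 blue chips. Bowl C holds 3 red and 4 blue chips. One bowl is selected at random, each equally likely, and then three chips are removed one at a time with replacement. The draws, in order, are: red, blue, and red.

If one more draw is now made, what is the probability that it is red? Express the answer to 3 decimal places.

0.360

For each hypothesis, P(data | H) works out to: P(data | bowl A) = (3/9)(6/9)(3/9) = 0.074074; P(data | bowl B) = (1/5)(4/5)(1/5) = 0.032; P(data | bowl C) = (3/7)(4/7)(3/7) = 0.10496.
The prior-weighted likelihoods are 1/3 · 0.074074 = 0.024691, 1/3 · 0.032 = 0.010667, 1/3 · 0.10496 = 0.034985; summing to 0.070343.
Normalising, the posterior is P(bowl A | data) = 0.35101, P(bowl B | data) = 0.15164, P(bowl C | data) = 0.49735.
So P(red next | data) = Σ P(red next | H) P(H | data) = (1/3)(0.35101) + (1/5)(0.15164) + (3/7)(0.49735) = 0.36048.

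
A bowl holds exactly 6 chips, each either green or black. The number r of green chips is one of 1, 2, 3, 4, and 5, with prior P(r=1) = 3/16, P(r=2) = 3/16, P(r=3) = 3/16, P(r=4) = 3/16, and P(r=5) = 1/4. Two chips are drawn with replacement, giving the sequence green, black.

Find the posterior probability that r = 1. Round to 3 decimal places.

Under each hypothesis, the probability of the observed sequence is: P(data | r = 1) = (1/6)(5/6) = 5/36; P(data | r = 2) = (2/6)(4/6) = 2/9; P(data | r = 3) = (3/6)(3/6) = 1/4; P(data | r = 4) = (4/6)(2/6) = 2/9; P(data | r = 5) = (5/6)(1/6) = 5/36.
Multiplying each by its prior: 3/16 · 5/36 = 5/192, 3/16 · 2/9 = 1/24, 3/16 · 1/4 = 3/64, 3/16 · 2/9 = 1/24, 1/4 · 5/36 = 5/144; with total 55/288.
So P(r = 1 | data) = (5/192) / (55/288) = 3/22.

0.136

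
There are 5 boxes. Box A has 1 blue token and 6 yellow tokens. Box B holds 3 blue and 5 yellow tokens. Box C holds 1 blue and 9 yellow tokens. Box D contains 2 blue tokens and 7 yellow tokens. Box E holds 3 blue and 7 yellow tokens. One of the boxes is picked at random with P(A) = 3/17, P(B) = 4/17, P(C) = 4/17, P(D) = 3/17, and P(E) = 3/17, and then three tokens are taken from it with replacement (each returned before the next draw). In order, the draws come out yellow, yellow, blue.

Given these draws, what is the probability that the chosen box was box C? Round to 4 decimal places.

0.1566

For each hypothesis, P(data | H) works out to: P(data | box A) = (6/7)(6/7)(1/7) = 0.10496; P(data | box B) = (5/8)(5/8)(3/8) = 0.14648; P(data | box C) = (9/10)(9/10)(1/10) = 0.081; P(data | box D) = (7/9)(7/9)(2/9) = 0.13443; P(data | box E) = (7/10)(7/10)(3/10) = 0.147.
Weighting by the prior gives 3/17 · 0.10496 = 0.018522, 4/17 · 0.14648 = 0.034467, 4/17 · 0.081 = 0.019059, 3/17 · 0.13443 = 0.023723, 3/17 · 0.147 = 0.025941; summing to 0.12171.
Therefore the posterior P(box C | data) = (0.019059) / (0.12171) = 0.15659.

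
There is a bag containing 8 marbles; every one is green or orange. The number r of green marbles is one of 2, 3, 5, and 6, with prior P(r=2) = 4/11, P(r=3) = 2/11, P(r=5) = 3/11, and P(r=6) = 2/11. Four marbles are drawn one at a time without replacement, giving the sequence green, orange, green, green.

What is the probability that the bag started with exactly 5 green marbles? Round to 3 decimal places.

Compute the likelihood of the observed sequence for each case: P(data | r = 2) = (2/8)(6/7)(1/6)(0/5) = 0; P(data | r = 3) = (3/8)(5/7)(2/6)(1/5) = 1/56; P(data | r = 5) = (5/8)(3/7)(4/6)(3/5) = 3/28; P(data | r = 6) = (6/8)(2/7)(5/6)(4/5) = 1/7.
The prior-weighted likelihoods are 4/11 · 0 = 0, 2/11 · 1/56 = 1/308, 3/11 · 3/28 = 9/308, 2/11 · 1/7 = 2/77; summing to 9/154.
Hence P(r = 5 | data) = (9/308) / (9/154) = 1/2.

0.500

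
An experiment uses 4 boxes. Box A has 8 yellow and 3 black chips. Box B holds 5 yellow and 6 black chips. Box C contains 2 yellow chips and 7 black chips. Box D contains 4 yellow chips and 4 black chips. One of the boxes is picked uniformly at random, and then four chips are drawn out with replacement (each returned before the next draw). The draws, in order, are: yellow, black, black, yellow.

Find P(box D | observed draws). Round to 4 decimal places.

0.3235

Compute the likelihood of the observed sequence for each case: P(data | box A) = (8/11)(3/11)(3/11)(8/11) = 0.039342; P(data | box B) = (5/11)(6/11)(6/11)(5/11) = 0.061471; P(data | box C) = (2/9)(7/9)(7/9)(2/9) = 0.029873; P(data | box D) = (4/8)(4/8)(4/8)(4/8) = 0.0625.
Weighting by the prior gives 1/4 · 0.039342 = 0.0098354, 1/4 · 0.061471 = 0.015368, 1/4 · 0.029873 = 0.0074684, 1/4 · 0.0625 = 0.015625; summing to 0.048297.
By Bayes' rule, P(box D | data) = (0.015625) / (0.048297) = 0.32352.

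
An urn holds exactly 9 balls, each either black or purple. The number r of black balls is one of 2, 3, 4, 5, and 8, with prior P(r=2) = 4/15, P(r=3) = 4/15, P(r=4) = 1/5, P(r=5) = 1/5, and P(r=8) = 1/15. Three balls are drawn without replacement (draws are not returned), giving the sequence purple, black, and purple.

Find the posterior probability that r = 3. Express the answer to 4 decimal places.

The likelihood of the observed sequence under each hypothesis: P(data | r = 2) = (7/9)(2/8)(6/7) = 1/6; P(data | r = 3) = (6/9)(3/8)(5/7) = 5/28; P(data | r = 4) = (5/9)(4/8)(4/7) = 10/63; P(data | r = 5) = (4/9)(5/8)(3/7) = 5/42; P(data | r = 8) = (1/9)(8/8)(0/7) = 0.
The prior-weighted likelihoods are 4/15 · 1/6 = 2/45, 4/15 · 5/28 = 1/21, 1/5 · 10/63 = 2/63, 1/5 · 5/42 = 1/42, 1/15 · 0 = 0; summing to 31/210.
Hence P(r = 3 | data) = (1/21) / (31/210) = 10/31.

0.3226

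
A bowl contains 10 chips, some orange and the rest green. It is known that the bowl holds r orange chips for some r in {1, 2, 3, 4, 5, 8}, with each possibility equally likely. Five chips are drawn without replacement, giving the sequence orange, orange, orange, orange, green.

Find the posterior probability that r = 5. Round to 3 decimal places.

0.146

The likelihood of the observed sequence under each hypothesis: P(data | r = 1) = (1/10)(0/9) = 0; P(data | r = 2) = (2/10)(1/9)(0/8) = 0; P(data | r = 3) = (3/10)(2/9)(1/8)(0/7) = 0; P(data | r = 4) = (4/10)(3/9)(2/8)(1/7)(6/6) = 0.0047619; P(data | r = 5) = (5/10)(4/9)(3/8)(2/7)(5/6) = 0.019841; P(data | r = 8) = (8/10)(7/9)(6/8)(5/7)(2/6) = 0.11111.
Weighting by the prior gives 1/6 · 0 = 0, 1/6 · 0 = 0, 1/6 · 0 = 0, 1/6 · 0.0047619 = 0.00079365, 1/6 · 0.019841 = 0.0033069, 1/6 · 0.11111 = 0.018519; with total 0.022619.
So P(r = 5 | data) = (0.0033069) / (0.022619) = 0.1462.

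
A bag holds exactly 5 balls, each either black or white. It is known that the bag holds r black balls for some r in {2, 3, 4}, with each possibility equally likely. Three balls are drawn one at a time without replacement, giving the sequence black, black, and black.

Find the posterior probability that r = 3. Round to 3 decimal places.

0.200

The likelihood of the observed sequence under each hypothesis: P(data | r = 2) = (2/5)(1/4)(0/3) = 0; P(data | r = 3) = (3/5)(2/4)(1/3) = 1/10; P(data | r = 4) = (4/5)(3/4)(2/3) = 2/5.
Weighting by the prior gives 1/3 · 0 = 0, 1/3 · 1/10 = 1/30, 1/3 · 2/5 = 2/15; summing to 1/6.
By Bayes' rule, P(r = 3 | data) = (1/30) / (1/6) = 1/5.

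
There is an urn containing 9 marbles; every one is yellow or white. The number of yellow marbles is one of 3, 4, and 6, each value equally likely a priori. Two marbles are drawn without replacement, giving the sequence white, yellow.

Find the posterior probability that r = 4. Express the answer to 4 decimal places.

0.3571

The likelihood of the observed sequence under each hypothesis: P(data | r = 3) = (6/9)(3/8) = 1/4; P(data | r = 4) = (5/9)(4/8) = 5/18; P(data | r = 6) = (3/9)(6/8) = 1/4.
Weighting by the prior gives 1/3 · 1/4 = 1/12, 1/3 · 5/18 = 5/54, 1/3 · 1/4 = 1/12; these sum to 7/27.
So P(r = 4 | data) = (5/54) / (7/27) = 5/14.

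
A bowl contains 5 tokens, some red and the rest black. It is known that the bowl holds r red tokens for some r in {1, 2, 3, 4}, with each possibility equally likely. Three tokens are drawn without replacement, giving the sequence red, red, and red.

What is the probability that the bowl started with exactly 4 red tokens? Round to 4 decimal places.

For each hypothesis, P(data | H) works out to: P(data | r = 1) = (1/5)(0/4) = 0; P(data | r = 2) = (2/5)(1/4)(0/3) = 0; P(data | r = 3) = (3/5)(2/4)(1/3) = 1/10; P(data | r = 4) = (4/5)(3/4)(2/3) = 2/5.
Multiplying each by its prior: 1/4 · 0 = 0, 1/4 · 0 = 0, 1/4 · 1/10 = 1/40, 1/4 · 2/5 = 1/10; with total 1/8.
Hence P(r = 4 | data) = (1/10) / (1/8) = 4/5.

0.8000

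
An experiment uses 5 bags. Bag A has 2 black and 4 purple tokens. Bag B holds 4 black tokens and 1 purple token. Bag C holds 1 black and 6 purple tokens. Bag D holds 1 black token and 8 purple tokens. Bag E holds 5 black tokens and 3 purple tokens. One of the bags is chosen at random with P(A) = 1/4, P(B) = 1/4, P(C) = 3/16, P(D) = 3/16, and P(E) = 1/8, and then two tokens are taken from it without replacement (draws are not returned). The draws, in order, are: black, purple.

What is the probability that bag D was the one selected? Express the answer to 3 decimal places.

0.105

The likelihood of the observed sequence under each hypothesis: P(data | bag A) = (2/6)(4/5) = 0.26667; P(data | bag B) = (4/5)(1/4) = 0.2; P(data | bag C) = (1/7)(6/6) = 0.14286; P(data | bag D) = (1/9)(8/8) = 0.11111; P(data | bag E) = (5/8)(3/7) = 0.26786.
Multiplying each by its prior: 1/4 · 0.26667 = 0.066667, 1/4 · 0.2 = 0.05, 3/16 · 0.14286 = 0.026786, 3/16 · 0.11111 = 0.020833, 1/8 · 0.26786 = 0.033482; these sum to 0.19777.
Hence P(bag D | data) = (0.020833) / (0.19777) = 0.10534.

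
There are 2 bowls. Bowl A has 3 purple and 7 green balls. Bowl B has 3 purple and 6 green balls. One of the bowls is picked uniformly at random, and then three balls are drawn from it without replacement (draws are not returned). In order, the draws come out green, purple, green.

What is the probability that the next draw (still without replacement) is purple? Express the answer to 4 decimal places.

0.3098

Compute the likelihood of the observed sequence for each case: P(data | bowl A) = (7/10)(3/9)(6/8) = 7/40; P(data | bowl B) = (6/9)(3/8)(5/7) = 5/28.
The prior-weighted likelihoods are 1/2 · 7/40 = 7/80, 1/2 · 5/28 = 5/56; with total 99/560.
Dividing through by the total gives posterior P(bowl A | data) = 49/99, P(bowl B | data) = 50/99.
So P(purple next | data) = Σ P(purple next | H) P(H | data) = (2/7)(49/99) + (1/3)(50/99) = 92/297.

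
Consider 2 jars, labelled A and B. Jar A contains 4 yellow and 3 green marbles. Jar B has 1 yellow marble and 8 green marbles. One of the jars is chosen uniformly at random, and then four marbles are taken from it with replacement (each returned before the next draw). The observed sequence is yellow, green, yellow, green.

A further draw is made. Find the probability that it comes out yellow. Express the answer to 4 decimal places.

The likelihood of the observed sequence under each hypothesis: P(data | jar A) = (4/7)(3/7)(4/7)(3/7) = 0.059975; P(data | jar B) = (1/9)(8/9)(1/9)(8/9) = 0.0097546.
The prior-weighted likelihoods are 1/2 · 0.059975 = 0.029988, 1/2 · 0.0097546 = 0.0048773; summing to 0.034865.
Normalising, the posterior is P(jar A | data) = 0.86011, P(jar B | data) = 0.13989.
Averaging over the posterior, P(yellow next | data) = (4/7)(0.86011) + (1/9)(0.13989) = 0.50703.

0.5070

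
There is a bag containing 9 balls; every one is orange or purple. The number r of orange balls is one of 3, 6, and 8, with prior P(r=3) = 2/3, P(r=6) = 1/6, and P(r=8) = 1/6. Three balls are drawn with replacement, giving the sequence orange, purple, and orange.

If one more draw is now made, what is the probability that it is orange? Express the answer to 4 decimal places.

The likelihood of the observed sequence under each hypothesis: P(data | r = 3) = (3/9)(6/9)(3/9) = 0.074074; P(data | r = 6) = (6/9)(3/9)(6/9) = 0.14815; P(data | r = 8) = (8/9)(1/9)(8/9) = 0.087791.
The prior-weighted likelihoods are 2/3 · 0.074074 = 0.049383, 1/6 · 0.14815 = 0.024691, 1/6 · 0.087791 = 0.014632; these sum to 0.088706.
Dividing through by the total gives posterior P(r = 3 | data) = 0.5567, P(r = 6 | data) = 0.27835, P(r = 8 | data) = 0.16495.
Averaging over the posterior, P(orange next | data) = (1/3)(0.5567) + (2/3)(0.27835) + (8/9)(0.16495) = 0.51775.

0.5178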